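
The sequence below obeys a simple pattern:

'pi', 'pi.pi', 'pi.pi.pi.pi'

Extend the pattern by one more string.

pi.pi.pi.pi.pi.pi.pi.pi

s(k+1) = s(k)·.·s(k) — each term doubles the last with '.' between the halves.
So the next term is two copies of pi.pi.pi.pi with '.' between the halves.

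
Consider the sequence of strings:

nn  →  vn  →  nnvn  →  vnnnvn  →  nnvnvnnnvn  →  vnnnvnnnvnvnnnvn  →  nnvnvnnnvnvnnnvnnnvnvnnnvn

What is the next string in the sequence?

vnnnvnnnvnvnnnvnnnvnvnnnvnvnnnvnnnvnvnnnvn

This is a Fibonacci-style word recurrence s(k) = s(k−2)·s(k−1): e.g. nn·vn = nnvn.
Continuing: vnnnvnnnvnvnnnvn · nnvnvnnnvnvnnnvnnnvnvnnnvn gives term 8.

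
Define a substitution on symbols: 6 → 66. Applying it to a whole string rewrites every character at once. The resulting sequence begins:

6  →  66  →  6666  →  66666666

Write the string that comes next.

Apply φ to 66666666 symbol by symbol: 6→66, 6→66, 6→66, 6→66, 6→66, 6→66, 6→66, 6→66; joined: 66 66 66 66 66 66 66 66.

6666666666666666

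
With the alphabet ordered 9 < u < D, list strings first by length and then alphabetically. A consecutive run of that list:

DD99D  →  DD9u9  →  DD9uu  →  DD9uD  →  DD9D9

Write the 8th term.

DDu99

Stepping forward 3 times from DD9D9: DD9D9 → DD9Du → DD9DD, then the target.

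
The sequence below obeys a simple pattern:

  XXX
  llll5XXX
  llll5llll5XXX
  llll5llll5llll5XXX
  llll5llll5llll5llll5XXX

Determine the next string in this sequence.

The strings grow by a fixed prefix llll5 each time.
One more step from llll5llll5llll5llll5XXX gives the answer.

llll5llll5llll5llll5llll5XXX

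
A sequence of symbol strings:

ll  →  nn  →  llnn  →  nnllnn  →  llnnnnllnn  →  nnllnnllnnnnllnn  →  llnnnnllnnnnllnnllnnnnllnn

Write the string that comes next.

nnllnnllnnnnllnnllnnnnllnnnnllnnllnnnnllnn

From term 3 onward, concatenate the second-to-last term with the last: ll·nn = llnn, nn·llnn = nnllnn, …
Continuing: nnllnnllnnnnllnn · llnnnnllnnnnllnnllnnnnllnn gives term 8.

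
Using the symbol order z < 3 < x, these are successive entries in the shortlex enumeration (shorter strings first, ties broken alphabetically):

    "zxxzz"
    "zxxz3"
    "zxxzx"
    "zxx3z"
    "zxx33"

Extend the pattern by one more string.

Find the rightmost character of zxx33 below x, bump it to the next letter, and reset everything to its right to z.

zxx3x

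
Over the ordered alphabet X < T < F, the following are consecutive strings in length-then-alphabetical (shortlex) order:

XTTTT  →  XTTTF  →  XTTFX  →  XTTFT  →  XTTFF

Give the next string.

XTFXX

The successor of XTTFF increments the rightmost position that isn't already F and resets every position after it to X.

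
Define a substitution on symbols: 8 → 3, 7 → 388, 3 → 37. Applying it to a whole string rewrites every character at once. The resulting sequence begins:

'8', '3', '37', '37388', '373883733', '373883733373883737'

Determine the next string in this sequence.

3738837333738837373738837333738837388

φ(373883733373883737) expands symbol-by-symbol to 37 388 37 3 3 37 388 37 37 37 388 37 3 3 37 388 37 388; joining the 18 pieces gives the next term.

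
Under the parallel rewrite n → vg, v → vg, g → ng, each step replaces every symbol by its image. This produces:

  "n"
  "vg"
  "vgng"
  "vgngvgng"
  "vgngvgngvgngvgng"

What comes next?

Replace each of the 16 characters of vgngvgngvgngvgng in place — vg ng vg ng vg ng vg ng vg ng vg ng vg ng vg ng — and concatenate.

vgngvgngvgngvgngvgngvgngvgngvgng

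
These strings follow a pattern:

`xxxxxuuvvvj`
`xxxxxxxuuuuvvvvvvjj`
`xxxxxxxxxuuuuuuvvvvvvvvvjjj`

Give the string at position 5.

The n-th term is 2n+3 x's then 2n u's then 3n v's then n j's (n = 1, 2, …).
Setting n = 5 gives 13, 10, 15, 5 characters in each block.

xxxxxxxxxxxxxuuuuuuuuuuvvvvvvvvvvvvvvvjjjjj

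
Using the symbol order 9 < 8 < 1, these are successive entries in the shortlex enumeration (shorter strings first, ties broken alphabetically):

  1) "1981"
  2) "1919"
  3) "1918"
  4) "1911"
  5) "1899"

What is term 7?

1891

Advancing 2 positions from 1899 through 1899 → 1898 reaches term 7.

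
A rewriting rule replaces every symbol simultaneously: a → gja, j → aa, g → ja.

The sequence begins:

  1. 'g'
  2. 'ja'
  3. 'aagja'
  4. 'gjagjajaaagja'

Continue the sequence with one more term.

jaaagjajaaagjaaagjagjagjajaaagja

Replace each of the 13 characters of gjagjajaaagja in place — ja aa gja ja aa gja aa gja gja gja ja aa gja — and concatenate.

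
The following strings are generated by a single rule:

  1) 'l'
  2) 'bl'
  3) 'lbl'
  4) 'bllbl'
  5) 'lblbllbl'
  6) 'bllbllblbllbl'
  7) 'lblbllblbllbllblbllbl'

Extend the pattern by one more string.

Each term (from the third on) is the two preceding terms concatenated in order: term 3 = l·bl = lbl.
So term 8 is bllbllblbllbl·lblbllblbllbllblbllbl.

bllbllblbllbllblbllblbllbllblbllbl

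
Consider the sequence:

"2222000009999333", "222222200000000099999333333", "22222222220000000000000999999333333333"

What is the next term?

2222222222222000000000000000009999999333333333333

Term n consists of 3n+1 2's, followed by 4n+1 0's, followed by n+3 9's, followed by 3n 3's (n = 1, 2, …).
Setting n = 4 gives 13, 17, 7, 12 characters in each block.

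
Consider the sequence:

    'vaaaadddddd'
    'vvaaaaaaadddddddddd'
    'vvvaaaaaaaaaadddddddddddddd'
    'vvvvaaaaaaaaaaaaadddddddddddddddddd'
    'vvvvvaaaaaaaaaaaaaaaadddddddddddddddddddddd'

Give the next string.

vvvvvvaaaaaaaaaaaaaaaaaaadddddddddddddddddddddddddd

Each string has the form v^{n} a^{3n+1} d^{4n+2} (n = 1, 2, …).
At n = 6 the blocks have lengths 6, 19, 26.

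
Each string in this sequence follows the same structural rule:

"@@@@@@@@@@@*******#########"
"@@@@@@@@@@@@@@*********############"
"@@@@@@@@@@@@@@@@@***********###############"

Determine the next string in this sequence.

@@@@@@@@@@@@@@@@@@@@*************##################

Term n consists of 3n+2 @'s, followed by 2n+1 *'s, followed by 3n #'s, where the shown terms are n = 3, 4, 5.
At n = 6 the blocks have lengths 20, 13, 18.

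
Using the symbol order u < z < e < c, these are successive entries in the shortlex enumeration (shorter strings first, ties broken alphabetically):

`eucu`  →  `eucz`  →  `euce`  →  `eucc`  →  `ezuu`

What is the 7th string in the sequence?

ezue

Advancing 2 positions from ezuu through ezuu → ezuz reaches term 7.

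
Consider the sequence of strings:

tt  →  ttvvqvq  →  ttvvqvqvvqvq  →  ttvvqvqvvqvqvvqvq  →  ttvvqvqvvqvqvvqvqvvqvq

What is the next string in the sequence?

Each term is the previous one with vvqvq appended.
Applying this once more to ttvvqvqvvqvqvvqvqvvqvq:

ttvvqvqvvqvqvvqvqvvqvqvvqvq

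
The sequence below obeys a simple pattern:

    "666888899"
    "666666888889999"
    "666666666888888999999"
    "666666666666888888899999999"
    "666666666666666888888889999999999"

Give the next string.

666666666666666666888888888999999999999

The n-th term is 3n 6's then n+3 8's then 2n 9's (n = 1, 2, …).
Setting n = 6 gives 18, 9, 12 characters in each block.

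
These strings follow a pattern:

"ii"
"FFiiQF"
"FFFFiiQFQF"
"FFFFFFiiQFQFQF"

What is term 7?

FFFFFFFFFFFFiiQFQFQFQFQFQF

Each term wraps the previous one in FF on the left and QF on the right.
From FFFFFFiiQFQFQF, 3 further steps: FFFFFFiiQFQFQF → FFFFFFFFiiQFQFQFQF → FFFFFFFFFFiiQFQFQFQFQF → (answer).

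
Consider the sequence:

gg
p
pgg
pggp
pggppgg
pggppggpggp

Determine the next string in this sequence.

From term 3 onward, concatenate the last term with the second-to-last: p·gg = pgg, pgg·p = pggp, …
Continuing: pggppggpggp · pggppgg gives term 7.

pggppggpggppggppgg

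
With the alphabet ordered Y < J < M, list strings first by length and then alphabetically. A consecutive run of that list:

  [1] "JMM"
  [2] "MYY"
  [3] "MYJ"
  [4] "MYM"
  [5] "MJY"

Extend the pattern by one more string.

The successor of MJY increments the rightmost position that isn't already M and resets every position after it to Y.

MJJ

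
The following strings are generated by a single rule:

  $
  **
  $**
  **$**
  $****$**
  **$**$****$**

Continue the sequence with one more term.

$****$****$**$****$**

This is a Fibonacci-style word recurrence s(k) = s(k−2)·s(k−1): e.g. $·** = $**.
Continuing: $****$** · **$**$****$** gives term 7.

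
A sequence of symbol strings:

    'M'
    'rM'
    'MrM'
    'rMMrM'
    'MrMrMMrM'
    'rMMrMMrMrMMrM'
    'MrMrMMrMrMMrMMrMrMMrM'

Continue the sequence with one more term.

rMMrMMrMrMMrMMrMrMMrMrMMrMMrMrMMrM

From term 3 onward, concatenate the second-to-last term with the last: M·rM = MrM, rM·MrM = rMMrM, …
The next term joins rMMrMMrMrMMrM and MrMrMMrMrMMrMMrMrMMrM.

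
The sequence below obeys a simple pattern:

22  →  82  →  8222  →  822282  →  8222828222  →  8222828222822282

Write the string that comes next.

82228282228222828222828222

This is a Fibonacci-style word recurrence s(k) = s(k−1)·s(k−2): e.g. 82·22 = 8222.
Continuing: 8222828222822282 · 8222828222 gives term 7.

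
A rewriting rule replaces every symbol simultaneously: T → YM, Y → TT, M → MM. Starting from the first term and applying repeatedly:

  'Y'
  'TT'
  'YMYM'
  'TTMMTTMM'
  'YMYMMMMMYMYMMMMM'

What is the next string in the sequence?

φ(YMYMMMMMYMYMMMMM) expands symbol-by-symbol to TT MM TT MM MM MM MM MM TT MM TT MM MM MM MM MM; joining the 16 pieces gives the next term.

TTMMTTMMMMMMMMMMTTMMTTMMMMMMMMMM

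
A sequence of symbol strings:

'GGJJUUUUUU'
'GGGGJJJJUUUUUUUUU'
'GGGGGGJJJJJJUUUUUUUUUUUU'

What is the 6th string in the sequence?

Term n consists of 2n G's, followed by 2n J's, followed by 3n+3 U's (n = 1, 2, …).
Setting n = 6 gives 12, 12, 21 characters in each block.

GGGGGGGGGGGGJJJJJJJJJJJJUUUUUUUUUUUUUUUUUUUUU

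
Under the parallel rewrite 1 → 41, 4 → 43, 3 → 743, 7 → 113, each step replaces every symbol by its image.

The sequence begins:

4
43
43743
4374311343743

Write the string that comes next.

Replace each of the 13 characters of 4374311343743 in place — 43 743 113 43 743 41 41 743 43 743 113 43 743 — and concatenate.

437431134374341417434374311343743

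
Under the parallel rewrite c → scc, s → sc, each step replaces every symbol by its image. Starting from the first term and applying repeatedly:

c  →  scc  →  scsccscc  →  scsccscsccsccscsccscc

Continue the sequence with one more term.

scsccscsccsccscsccscsccsccscsccsccscsccscsccsccscsccscc

Applying the rule to each of the 21 symbols of scsccscsccsccscsccscc gives the pieces sc scc sc scc scc sc scc sc scc scc sc scc scc sc scc sc scc scc sc scc scc, which concatenate to the answer.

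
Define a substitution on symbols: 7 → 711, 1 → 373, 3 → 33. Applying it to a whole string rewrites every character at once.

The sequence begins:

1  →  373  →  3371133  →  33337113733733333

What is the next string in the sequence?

Applying the rule to each of the 17 symbols of 33337113733733333 gives the pieces 33 33 33 33 711 373 373 33 711 33 33 711 33 33 33 33 33, which concatenate to the answer.

333333337113733733371133337113333333333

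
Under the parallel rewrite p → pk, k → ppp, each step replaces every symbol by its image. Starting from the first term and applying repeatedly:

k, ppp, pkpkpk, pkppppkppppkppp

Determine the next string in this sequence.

Replace each of the 15 characters of pkppppkppppkppp in place — pk ppp pk pk pk pk ppp pk pk pk pk ppp pk pk pk — and concatenate.

pkppppkpkpkpkppppkpkpkpkppppkpkpk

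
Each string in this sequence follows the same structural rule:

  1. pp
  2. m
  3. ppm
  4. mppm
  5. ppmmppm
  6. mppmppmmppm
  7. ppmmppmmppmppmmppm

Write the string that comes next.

mppmppmmppmppmmppmmppmppmmppm

From term 3 onward, concatenate the second-to-last term with the last: pp·m = ppm, m·ppm = mppm, …
So term 8 is mppmppmmppm·ppmmppmmppmppmmppm.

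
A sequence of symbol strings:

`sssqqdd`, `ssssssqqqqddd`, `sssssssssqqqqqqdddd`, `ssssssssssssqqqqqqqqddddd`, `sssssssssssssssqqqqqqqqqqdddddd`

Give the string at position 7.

Term n consists of 3n s's, followed by 2n q's, followed by n+1 d's (n = 1, 2, …).
Setting n = 7 gives 21, 14, 8 characters in each block.

sssssssssssssssssssssqqqqqqqqqqqqqqdddddddd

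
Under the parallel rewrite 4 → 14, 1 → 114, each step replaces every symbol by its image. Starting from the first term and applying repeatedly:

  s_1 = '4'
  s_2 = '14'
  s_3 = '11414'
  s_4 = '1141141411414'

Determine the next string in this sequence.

Applying the rule to each of the 13 symbols of 1141141411414 gives the pieces 114 114 14 114 114 14 114 14 114 114 14 114 14, which concatenate to the answer.

1141141411411414114141141141411414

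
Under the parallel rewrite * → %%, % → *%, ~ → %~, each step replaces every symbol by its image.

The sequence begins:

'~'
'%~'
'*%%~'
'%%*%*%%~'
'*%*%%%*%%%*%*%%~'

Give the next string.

φ(*%*%%%*%%%*%*%%~) expands symbol-by-symbol to %% *% %% *% *% *% %% *% *% *% %% *% %% *% *% %~; joining the 16 pieces gives the next term.

%%*%%%*%*%*%%%*%*%*%%%*%%%*%*%%~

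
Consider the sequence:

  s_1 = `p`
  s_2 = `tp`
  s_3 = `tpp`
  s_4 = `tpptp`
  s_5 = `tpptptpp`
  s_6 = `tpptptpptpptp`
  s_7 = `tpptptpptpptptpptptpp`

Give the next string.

From term 3 onward, concatenate the last term with the second-to-last: tp·p = tpp, tpp·tp = tpptp, …
Continuing: tpptptpptpptptpptptpp · tpptptpptpptp gives term 8.

tpptptpptpptptpptptpptpptptpptpptp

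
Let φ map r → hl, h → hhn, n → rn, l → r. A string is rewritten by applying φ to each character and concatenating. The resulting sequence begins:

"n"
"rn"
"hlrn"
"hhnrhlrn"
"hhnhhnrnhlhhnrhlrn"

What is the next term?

hhnhhnrnhhnhhnrnhlrnhhnrhhnhhnrnhlhhnrhlrn

Applying the rule to each of the 18 symbols of hhnhhnrnhlhhnrhlrn gives the pieces hhn hhn rn hhn hhn rn hl rn hhn r hhn hhn rn hl hhn r hl rn, which concatenate to the answer.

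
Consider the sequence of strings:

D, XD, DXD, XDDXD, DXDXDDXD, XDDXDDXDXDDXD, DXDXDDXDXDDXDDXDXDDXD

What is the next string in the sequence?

Each term (from the third on) is the two preceding terms concatenated in order: term 3 = D·XD = DXD.
Continuing: XDDXDDXDXDDXD · DXDXDDXDXDDXDDXDXDDXD gives term 8.

XDDXDDXDXDDXDDXDXDDXDXDDXDDXDXDDXD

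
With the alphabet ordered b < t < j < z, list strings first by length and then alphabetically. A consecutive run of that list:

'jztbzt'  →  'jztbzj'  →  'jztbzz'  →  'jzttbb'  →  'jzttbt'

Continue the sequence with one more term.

Treat jzttbt as a base-4 numeral over the given alphabet and add one, carrying through any trailing z's.

jzttbj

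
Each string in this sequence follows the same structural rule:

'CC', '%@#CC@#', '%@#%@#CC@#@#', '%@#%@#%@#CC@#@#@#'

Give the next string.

%@#%@#%@#%@#CC@#@#@#@#

Every step adds %@# to the front and @# to the end of the previous string.
One more step from %@#%@#%@#CC@#@#@# gives the answer.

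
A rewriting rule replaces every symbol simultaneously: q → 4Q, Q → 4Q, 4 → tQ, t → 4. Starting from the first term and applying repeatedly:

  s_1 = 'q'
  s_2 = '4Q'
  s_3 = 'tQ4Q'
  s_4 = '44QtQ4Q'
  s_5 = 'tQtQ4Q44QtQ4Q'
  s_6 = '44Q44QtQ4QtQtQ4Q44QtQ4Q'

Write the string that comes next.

Replace each of the 23 characters of 44Q44QtQ4QtQtQ4Q44QtQ4Q in place — tQ tQ 4Q tQ tQ 4Q 4 4Q tQ 4Q 4 4Q 4 4Q tQ 4Q tQ tQ 4Q 4 4Q tQ 4Q — and concatenate.

tQtQ4QtQtQ4Q44QtQ4Q44Q44QtQ4QtQtQ4Q44QtQ4Q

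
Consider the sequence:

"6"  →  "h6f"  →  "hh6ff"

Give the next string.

Every step adds h to the front and f to the end of the previous string.
Applying this once more to hh6ff:

hhh6fff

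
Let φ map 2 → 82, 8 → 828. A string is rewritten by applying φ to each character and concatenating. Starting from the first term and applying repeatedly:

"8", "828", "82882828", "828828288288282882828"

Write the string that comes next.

Rewriting the 21 symbols of 828828288288282882828 one by one yields 828 82 828 828 82 828 82 828 828 82 828 828 82 828 82 828 828 82 828 82 828; concatenated:

8288282882882828828288288282882882828828288288282882828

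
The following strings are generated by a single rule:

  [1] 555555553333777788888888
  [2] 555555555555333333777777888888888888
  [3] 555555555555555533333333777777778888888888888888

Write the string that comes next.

555555555555555555553333333333777777777788888888888888888888

Reading off run lengths: 5 runs 8, 12, 16; 3 runs 4, 6, 8; 7 runs 4, 6, 8; 8 runs 8, 12, 16 — each is linear in n, where the shown terms are n = 2, 3, 4.
Setting n = 5 gives 20, 10, 10, 20 characters in each block.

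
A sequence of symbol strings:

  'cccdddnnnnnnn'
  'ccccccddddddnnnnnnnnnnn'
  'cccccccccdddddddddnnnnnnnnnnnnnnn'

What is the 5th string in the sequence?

Reading off run lengths: c runs 3, 6, 9; d runs 3, 6, 9; n runs 7, 11, 15 — each is linear in n (n = 1, 2, …).
Setting n = 5 gives 15, 15, 23 characters in each block.

cccccccccccccccdddddddddddddddnnnnnnnnnnnnnnnnnnnnnnn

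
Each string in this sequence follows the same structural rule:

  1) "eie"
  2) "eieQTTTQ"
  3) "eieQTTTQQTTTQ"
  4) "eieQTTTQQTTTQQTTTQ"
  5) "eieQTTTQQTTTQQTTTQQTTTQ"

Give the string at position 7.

eieQTTTQQTTTQQTTTQQTTTQQTTTQQTTTQ

Every step adds QTTTQ to the end: s(k+1) = s(k)·QTTTQ.
From eieQTTTQQTTTQQTTTQQTTTQ, 2 further steps: eieQTTTQQTTTQQTTTQQTTTQ → eieQTTTQQTTTQQTTTQQTTTQQTTTQ → (answer).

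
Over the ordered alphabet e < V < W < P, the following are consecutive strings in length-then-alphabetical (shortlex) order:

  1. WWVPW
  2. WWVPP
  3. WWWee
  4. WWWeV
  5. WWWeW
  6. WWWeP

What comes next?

WWWVe

Treat WWWeP as a base-4 numeral over the given alphabet and add one, carrying through any trailing P's.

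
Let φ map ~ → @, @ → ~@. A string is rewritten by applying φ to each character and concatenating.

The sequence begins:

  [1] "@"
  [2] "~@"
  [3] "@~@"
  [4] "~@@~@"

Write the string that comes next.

Apply φ to ~@@~@ symbol by symbol: ~→@, @→~@, @→~@, ~→@, @→~@; joined: @ ~@ ~@ @ ~@.

@~@~@@~@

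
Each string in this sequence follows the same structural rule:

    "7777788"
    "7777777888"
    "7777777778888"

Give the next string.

Reading off run lengths: 7 runs 5, 7, 9; 8 runs 2, 3, 4 — each is linear in n, where the shown terms are n = 2, 3, 4.
At n = 5 the blocks have lengths 11, 5.

7777777777788888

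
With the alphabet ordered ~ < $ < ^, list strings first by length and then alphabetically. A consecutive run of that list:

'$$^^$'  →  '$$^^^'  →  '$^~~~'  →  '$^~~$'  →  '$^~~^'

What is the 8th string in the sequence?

$^~$^

Stepping forward 3 times from $^~~^: $^~~^ → $^~$~ → $^~$$, then the target.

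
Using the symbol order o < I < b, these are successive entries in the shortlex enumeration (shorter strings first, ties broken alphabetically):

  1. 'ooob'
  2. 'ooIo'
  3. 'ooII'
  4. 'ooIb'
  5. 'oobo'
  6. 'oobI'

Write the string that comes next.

The successor of oobI increments the rightmost position that isn't already b and resets every position after it to o.

oobb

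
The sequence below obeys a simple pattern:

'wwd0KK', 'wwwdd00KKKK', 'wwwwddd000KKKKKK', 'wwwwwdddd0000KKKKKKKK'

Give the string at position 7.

Reading off run lengths: w runs 2, 3, 4, 5; d runs 1, 2, 3, 4; 0 runs 1, 2, 3, 4; K runs 2, 4, 6, 8 — each is linear in n (n = 1, 2, …).
Setting n = 7 gives 8, 7, 7, 14 characters in each block.

wwwwwwwwddddddd0000000KKKKKKKKKKKKKK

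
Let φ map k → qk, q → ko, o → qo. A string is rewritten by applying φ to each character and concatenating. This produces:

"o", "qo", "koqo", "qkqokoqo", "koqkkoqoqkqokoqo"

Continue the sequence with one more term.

qkqokoqkqkqokoqokoqkkoqoqkqokoqo

φ(koqkkoqoqkqokoqo) expands symbol-by-symbol to qk qo ko qk qk qo ko qo ko qk ko qo qk qo ko qo; joining the 16 pieces gives the next term.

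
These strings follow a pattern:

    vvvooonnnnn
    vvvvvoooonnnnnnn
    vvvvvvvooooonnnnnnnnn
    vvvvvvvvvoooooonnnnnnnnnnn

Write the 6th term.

Each string has the form v^{2n+1} o^{n+2} n^{2n+3} (n = 1, 2, …).
For term 6, n = 6, so the run lengths are 13, 8, 15.

vvvvvvvvvvvvvoooooooonnnnnnnnnnnnnnn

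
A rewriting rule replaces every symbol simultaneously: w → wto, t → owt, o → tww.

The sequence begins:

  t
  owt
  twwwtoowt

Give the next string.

owtwtowtowtoowttwwtwwwtoowt

Rewriting each symbol of twwwtoowt: t→owt, w→wto, w→wto, w→wto, t→owt, o→tww, o→tww, w→wto, t→owt, which concatenates to owt wto wto wto owt tww tww wto owt.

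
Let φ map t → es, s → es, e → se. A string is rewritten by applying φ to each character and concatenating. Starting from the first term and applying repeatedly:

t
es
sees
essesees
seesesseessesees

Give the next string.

esseseesseesesseseesesseessesees

φ(seesesseessesees) expands symbol-by-symbol to es se se es se es es se se es es se es se se es; joining the 16 pieces gives the next term.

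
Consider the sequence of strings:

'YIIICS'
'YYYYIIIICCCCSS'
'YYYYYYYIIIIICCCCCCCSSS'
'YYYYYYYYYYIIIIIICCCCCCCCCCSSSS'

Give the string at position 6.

Each string has the form Y^{3n-2} I^{n+2} C^{3n-2} S^{n} (n = 1, 2, …).
At n = 6 the blocks have lengths 16, 8, 16, 6.

YYYYYYYYYYYYYYYYIIIIIIIICCCCCCCCCCCCCCCCSSSSSS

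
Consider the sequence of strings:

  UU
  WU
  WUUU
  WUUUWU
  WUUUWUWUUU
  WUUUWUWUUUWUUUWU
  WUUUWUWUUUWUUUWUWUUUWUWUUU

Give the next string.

From term 3 onward, concatenate the last term with the second-to-last: WU·UU = WUUU, WUUU·WU = WUUUWU, …
Continuing: WUUUWUWUUUWUUUWUWUUUWUWUUU · WUUUWUWUUUWUUUWU gives term 8.

WUUUWUWUUUWUUUWUWUUUWUWUUUWUUUWUWUUUWUUUWU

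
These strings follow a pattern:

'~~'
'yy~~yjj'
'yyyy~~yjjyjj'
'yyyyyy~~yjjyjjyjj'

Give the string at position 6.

Each term wraps the previous one in yy on the left and yjj on the right.
From yyyyyy~~yjjyjjyjj, 2 further steps: yyyyyy~~yjjyjjyjj → yyyyyyyy~~yjjyjjyjjyjj → (answer).

yyyyyyyyyy~~yjjyjjyjjyjjyjj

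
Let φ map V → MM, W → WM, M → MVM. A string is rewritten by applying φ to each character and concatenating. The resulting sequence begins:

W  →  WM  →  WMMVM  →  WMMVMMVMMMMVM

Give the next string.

Rewriting the 13 symbols of WMMVMMVMMMMVM one by one yields WM MVM MVM MM MVM MVM MM MVM MVM MVM MVM MM MVM; concatenated:

WMMVMMVMMMMVMMVMMMMVMMVMMVMMVMMMMVM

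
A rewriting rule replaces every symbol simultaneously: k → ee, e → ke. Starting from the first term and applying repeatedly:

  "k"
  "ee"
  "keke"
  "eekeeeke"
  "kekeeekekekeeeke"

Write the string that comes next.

φ(kekeeekekekeeeke) expands symbol-by-symbol to ee ke ee ke ke ke ee ke ee ke ee ke ke ke ee ke; joining the 16 pieces gives the next term.

eekeeekekekeeekeeekeeekekekeeeke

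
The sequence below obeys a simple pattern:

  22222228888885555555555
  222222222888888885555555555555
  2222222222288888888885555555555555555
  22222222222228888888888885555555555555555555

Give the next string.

Term n consists of 2n+1 2's, followed by 2n 8's, followed by 3n+1 5's, where the shown terms are n = 3, 4, 5, 6.
For the next term, n = 7, so the run lengths are 15, 14, 22.

222222222222222888888888888885555555555555555555555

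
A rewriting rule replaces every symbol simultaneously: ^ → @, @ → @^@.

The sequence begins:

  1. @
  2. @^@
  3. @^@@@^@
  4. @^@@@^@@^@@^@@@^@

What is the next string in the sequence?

@^@@@^@@^@@^@@@^@@^@@@^@@^@@@^@@^@@^@@@^@

φ(@^@@@^@@^@@^@@@^@) expands symbol-by-symbol to @^@ @ @^@ @^@ @^@ @ @^@ @^@ @ @^@ @^@ @ @^@ @^@ @^@ @ @^@; joining the 17 pieces gives the next term.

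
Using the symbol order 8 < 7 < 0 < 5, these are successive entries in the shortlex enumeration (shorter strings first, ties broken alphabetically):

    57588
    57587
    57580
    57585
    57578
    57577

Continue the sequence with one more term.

Find the rightmost character of 57577 below 5, bump it to the next letter, and reset everything to its right to 8.

57570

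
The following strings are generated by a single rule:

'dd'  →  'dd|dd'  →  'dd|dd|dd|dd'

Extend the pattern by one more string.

s(k+1) = s(k)·|·s(k) — each term doubles the last with '|' between the halves.
Doubling dd|dd|dd|dd with '|' between the halves:

dd|dd|dd|dd|dd|dd|dd|dd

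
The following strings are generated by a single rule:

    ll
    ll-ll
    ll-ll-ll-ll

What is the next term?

s(k+1) = s(k)·-·s(k) — each term doubles the last with '-' between the halves.
Doubling ll-ll-ll-ll with '-' between the halves:

ll-ll-ll-ll-ll-ll-ll-ll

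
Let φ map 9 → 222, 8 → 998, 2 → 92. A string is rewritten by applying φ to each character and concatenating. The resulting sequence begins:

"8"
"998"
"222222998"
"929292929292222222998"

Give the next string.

Applying the rule to each of the 21 symbols of 929292929292222222998 gives the pieces 222 92 222 92 222 92 222 92 222 92 222 92 92 92 92 92 92 92 222 222 998, which concatenate to the answer.

222922229222292222922229222292929292929292222222998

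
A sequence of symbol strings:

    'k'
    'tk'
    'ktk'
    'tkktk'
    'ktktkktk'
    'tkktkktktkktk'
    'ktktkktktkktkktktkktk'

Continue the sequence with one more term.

Each term (from the third on) is the two preceding terms concatenated in order: term 3 = k·tk = ktk.
Continuing: tkktkktktkktk · ktktkktktkktkktktkktk gives term 8.

tkktkktktkktkktktkktktkktkktktkktk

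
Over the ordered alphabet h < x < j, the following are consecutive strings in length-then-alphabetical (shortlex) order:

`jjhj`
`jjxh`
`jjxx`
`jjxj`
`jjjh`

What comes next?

Treat jjjh as a base-3 numeral over the given alphabet and add one, carrying through any trailing j's.

jjjx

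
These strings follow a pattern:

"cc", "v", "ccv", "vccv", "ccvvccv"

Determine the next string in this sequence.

This is a Fibonacci-style word recurrence s(k) = s(k−2)·s(k−1): e.g. cc·v = ccv.
The next term joins vccv and ccvvccv.

vccvccvvccv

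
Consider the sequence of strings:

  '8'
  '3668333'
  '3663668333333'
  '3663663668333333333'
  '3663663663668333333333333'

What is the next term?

Every step adds 366 to the front and 333 to the end of the previous string.
Applying this once more to 3663663663668333333333333:

3663663663663668333333333333333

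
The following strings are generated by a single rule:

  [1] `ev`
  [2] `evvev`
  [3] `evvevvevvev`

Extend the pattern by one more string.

s(k+1) = s(k)·v·s(k) — each term doubles the last with 'v' between the halves.
So the next term is two copies of evvevvevvev with 'v' between the halves.

evvevvevvevvevvevvevvev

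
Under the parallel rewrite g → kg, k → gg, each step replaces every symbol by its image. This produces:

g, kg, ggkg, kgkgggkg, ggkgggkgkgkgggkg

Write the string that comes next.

kgkgggkgkgkgggkgggkgggkgkgkgggkg

Applying the rule to each of the 16 symbols of ggkgggkgkgkgggkg gives the pieces kg kg gg kg kg kg gg kg gg kg gg kg kg kg gg kg, which concatenate to the answer.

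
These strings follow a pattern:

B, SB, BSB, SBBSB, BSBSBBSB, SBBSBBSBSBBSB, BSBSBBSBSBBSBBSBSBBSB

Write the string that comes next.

SBBSBBSBSBBSBBSBSBBSBSBBSBBSBSBBSB

This is a Fibonacci-style word recurrence s(k) = s(k−2)·s(k−1): e.g. B·SB = BSB.
Continuing: SBBSBBSBSBBSB · BSBSBBSBSBBSBBSBSBBSB gives term 8.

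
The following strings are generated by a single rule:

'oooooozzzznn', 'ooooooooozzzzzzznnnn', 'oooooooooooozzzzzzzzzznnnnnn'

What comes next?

Each string has the form o^{3n+3} z^{3n+1} n^{2n} (n = 1, 2, …).
Setting n = 4 gives 15, 13, 8 characters in each block.

ooooooooooooooozzzzzzzzzzzzznnnnnnnn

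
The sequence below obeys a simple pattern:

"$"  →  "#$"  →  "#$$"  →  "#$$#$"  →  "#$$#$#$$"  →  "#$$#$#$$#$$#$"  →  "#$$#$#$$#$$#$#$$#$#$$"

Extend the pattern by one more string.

This is a Fibonacci-style word recurrence s(k) = s(k−1)·s(k−2): e.g. #$·$ = #$$.
So term 8 is #$$#$#$$#$$#$#$$#$#$$·#$$#$#$$#$$#$.

#$$#$#$$#$$#$#$$#$#$$#$$#$#$$#$$#$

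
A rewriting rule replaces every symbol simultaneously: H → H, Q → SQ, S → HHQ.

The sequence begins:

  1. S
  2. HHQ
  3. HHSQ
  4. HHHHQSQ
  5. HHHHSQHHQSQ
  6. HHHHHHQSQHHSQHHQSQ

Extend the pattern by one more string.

HHHHHHSQHHQSQHHHHQSQHHSQHHQSQ

Applying the rule to each of the 18 symbols of HHHHHHQSQHHSQHHQSQ gives the pieces H H H H H H SQ HHQ SQ H H HHQ SQ H H SQ HHQ SQ, which concatenate to the answer.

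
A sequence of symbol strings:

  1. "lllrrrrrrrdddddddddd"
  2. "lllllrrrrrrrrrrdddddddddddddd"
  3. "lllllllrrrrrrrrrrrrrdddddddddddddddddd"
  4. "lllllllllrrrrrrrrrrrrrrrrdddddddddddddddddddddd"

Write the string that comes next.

Reading off run lengths: l runs 3, 5, 7, 9; r runs 7, 10, 13, 16; d runs 10, 14, 18, 22 — each is linear in n, where the shown terms are n = 2, 3, 4, 5.
For the next term, n = 6, so the run lengths are 11, 19, 26.

lllllllllllrrrrrrrrrrrrrrrrrrrdddddddddddddddddddddddddd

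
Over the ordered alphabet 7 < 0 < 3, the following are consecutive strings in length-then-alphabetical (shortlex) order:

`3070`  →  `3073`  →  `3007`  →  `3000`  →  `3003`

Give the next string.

3037

The successor of 3003 increments the rightmost position that isn't already 3 and resets every position after it to 7.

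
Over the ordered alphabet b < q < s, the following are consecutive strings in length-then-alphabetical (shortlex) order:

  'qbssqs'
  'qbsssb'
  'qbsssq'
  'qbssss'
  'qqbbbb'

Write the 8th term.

Continuing the enumeration 3 steps past qqbbbb: qqbbbb → qqbbbq → qqbbbs → (answer).

qqbbqb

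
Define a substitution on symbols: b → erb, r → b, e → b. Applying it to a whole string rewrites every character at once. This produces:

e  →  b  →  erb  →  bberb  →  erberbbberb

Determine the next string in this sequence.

Expanding erberbbberb: e→b, r→b, b→erb, e→b, r→b, b→erb, b→erb, b→erb, e→b, r→b, b→erb. Concatenated: b b erb b b erb erb erb b b erb.

bberbbberberberbbberb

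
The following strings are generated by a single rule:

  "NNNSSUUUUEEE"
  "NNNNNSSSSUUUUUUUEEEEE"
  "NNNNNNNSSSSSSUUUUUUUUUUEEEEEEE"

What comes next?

NNNNNNNNNSSSSSSSSUUUUUUUUUUUUUEEEEEEEEE

Each string has the form N^{2n+1} S^{2n} U^{3n+1} E^{2n+1} (n = 1, 2, …).
Setting n = 4 gives 9, 8, 13, 9 characters in each block.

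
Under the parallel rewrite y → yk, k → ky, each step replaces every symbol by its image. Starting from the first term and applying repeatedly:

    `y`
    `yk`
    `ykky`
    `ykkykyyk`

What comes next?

ykkykyykkyykykky

Apply φ to ykkykyyk symbol by symbol: y→yk, k→ky, k→ky, y→yk, k→ky, y→yk, y→yk, k→ky; joined: yk ky ky yk ky yk yk ky.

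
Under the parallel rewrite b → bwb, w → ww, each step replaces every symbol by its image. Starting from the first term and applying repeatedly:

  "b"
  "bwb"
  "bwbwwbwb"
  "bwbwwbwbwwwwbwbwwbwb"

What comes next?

φ(bwbwwbwbwwwwbwbwwbwb) expands symbol-by-symbol to bwb ww bwb ww ww bwb ww bwb ww ww ww ww bwb ww bwb ww ww bwb ww bwb; joining the 20 pieces gives the next term.

bwbwwbwbwwwwbwbwwbwbwwwwwwwwbwbwwbwbwwwwbwbwwbwb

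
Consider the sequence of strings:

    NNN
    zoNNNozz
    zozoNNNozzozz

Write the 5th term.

Every step adds zo to the front and ozz to the end of the previous string.
From zozoNNNozzozz, 2 further steps: zozoNNNozzozz → zozozoNNNozzozzozz → (answer).

zozozozoNNNozzozzozzozz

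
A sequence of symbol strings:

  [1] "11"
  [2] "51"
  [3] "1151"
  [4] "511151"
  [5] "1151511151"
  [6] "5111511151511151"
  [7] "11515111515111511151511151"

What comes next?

This is a Fibonacci-style word recurrence s(k) = s(k−2)·s(k−1): e.g. 11·51 = 1151.
So term 8 is 5111511151511151·11515111515111511151511151.

511151115151115111515111515111511151511151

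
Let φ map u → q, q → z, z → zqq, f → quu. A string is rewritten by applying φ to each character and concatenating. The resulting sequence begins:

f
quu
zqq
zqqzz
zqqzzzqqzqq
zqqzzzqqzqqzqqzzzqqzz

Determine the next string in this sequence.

zqqzzzqqzqqzqqzzzqqzzzqqzzzqqzqqzqqzzzqqzqq

Applying the rule to each of the 21 symbols of zqqzzzqqzqqzqqzzzqqzz gives the pieces zqq z z zqq zqq zqq z z zqq z z zqq z z zqq zqq zqq z z zqq zqq, which concatenate to the answer.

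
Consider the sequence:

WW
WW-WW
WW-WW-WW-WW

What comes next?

WW-WW-WW-WW-WW-WW-WW-WW

Each string is two copies of the previous one joined by '-'.
One more doubling of WW-WW-WW-WW gives the answer.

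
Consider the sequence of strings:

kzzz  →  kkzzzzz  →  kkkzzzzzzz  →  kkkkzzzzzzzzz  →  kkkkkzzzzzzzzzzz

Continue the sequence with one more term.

Reading off run lengths: k runs 1, 2, 3, 4, 5; z runs 3, 5, 7, 9, 11 — each is linear in n (n = 1, 2, …).
Setting n = 6 gives 6, 13 characters in each block.

kkkkkkzzzzzzzzzzzzz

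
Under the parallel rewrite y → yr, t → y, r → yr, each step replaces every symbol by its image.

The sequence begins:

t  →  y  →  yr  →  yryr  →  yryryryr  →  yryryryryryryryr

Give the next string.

yryryryryryryryryryryryryryryryr

Replace each of the 16 characters of yryryryryryryryr in place — yr yr yr yr yr yr yr yr yr yr yr yr yr yr yr yr — and concatenate.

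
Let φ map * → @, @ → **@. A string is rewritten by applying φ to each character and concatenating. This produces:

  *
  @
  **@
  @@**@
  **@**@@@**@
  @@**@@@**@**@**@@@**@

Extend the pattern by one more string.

**@**@@@**@**@**@@@**@@@**@@@**@**@**@@@**@

Replace each of the 21 characters of @@**@@@**@**@**@@@**@ in place — **@ **@ @ @ **@ **@ **@ @ @ **@ @ @ **@ @ @ **@ **@ **@ @ @ **@ — and concatenate.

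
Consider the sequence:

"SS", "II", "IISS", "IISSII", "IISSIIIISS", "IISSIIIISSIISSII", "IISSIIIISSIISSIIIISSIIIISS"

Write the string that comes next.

IISSIIIISSIISSIIIISSIIIISSIISSIIIISSIISSII

This is a Fibonacci-style word recurrence s(k) = s(k−1)·s(k−2): e.g. II·SS = IISS.
Continuing: IISSIIIISSIISSIIIISSIIIISS · IISSIIIISSIISSII gives term 8.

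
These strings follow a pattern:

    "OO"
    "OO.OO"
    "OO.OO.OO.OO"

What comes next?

Each string is two copies of the previous one joined by '.'.
So the next term is two copies of OO.OO.OO.OO with '.' between the halves.

OO.OO.OO.OO.OO.OO.OO.OO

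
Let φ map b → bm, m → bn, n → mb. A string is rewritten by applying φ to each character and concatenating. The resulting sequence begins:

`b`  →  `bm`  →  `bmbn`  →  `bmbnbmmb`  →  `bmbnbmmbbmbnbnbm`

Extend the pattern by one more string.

Applying the rule to each of the 16 symbols of bmbnbmmbbmbnbnbm gives the pieces bm bn bm mb bm bn bn bm bm bn bm mb bm mb bm bn, which concatenate to the answer.

bmbnbmmbbmbnbnbmbmbnbmmbbmmbbmbn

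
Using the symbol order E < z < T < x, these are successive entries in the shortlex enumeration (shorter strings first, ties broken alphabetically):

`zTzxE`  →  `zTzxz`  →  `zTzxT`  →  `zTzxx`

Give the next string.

zTTEE

Find the rightmost character of zTzxx below x, bump it to the next letter, and reset everything to its right to E.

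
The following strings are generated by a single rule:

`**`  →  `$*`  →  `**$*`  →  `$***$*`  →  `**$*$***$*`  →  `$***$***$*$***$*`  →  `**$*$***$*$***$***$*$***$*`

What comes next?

From term 3 onward, concatenate the second-to-last term with the last: **·$* = **$*, $*·**$* = $***$*, …
The next term joins $***$***$*$***$* and **$*$***$*$***$***$*$***$*.

$***$***$*$***$***$*$***$*$***$***$*$***$*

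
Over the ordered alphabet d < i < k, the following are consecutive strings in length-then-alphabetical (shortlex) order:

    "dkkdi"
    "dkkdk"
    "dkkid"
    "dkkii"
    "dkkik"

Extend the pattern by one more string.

dkkkd

The successor of dkkik increments the rightmost position that isn't already k and resets every position after it to d.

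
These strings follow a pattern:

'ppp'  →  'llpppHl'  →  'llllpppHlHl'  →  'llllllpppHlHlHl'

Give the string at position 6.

Every step adds ll to the front and Hl to the end of the previous string.
From llllllpppHlHlHl, 2 further steps: llllllpppHlHlHl → llllllllpppHlHlHlHl → (answer).

llllllllllpppHlHlHlHlHl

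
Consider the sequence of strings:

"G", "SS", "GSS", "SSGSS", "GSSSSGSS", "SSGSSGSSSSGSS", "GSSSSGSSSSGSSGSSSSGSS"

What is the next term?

SSGSSGSSSSGSSGSSSSGSSSSGSSGSSSSGSS

From term 3 onward, concatenate the second-to-last term with the last: G·SS = GSS, SS·GSS = SSGSS, …
Continuing: SSGSSGSSSSGSS · GSSSSGSSSSGSSGSSSSGSS gives term 8.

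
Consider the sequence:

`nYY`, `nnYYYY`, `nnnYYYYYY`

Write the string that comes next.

nnnnYYYYYYYY

Term n consists of n n's, followed by 2n Y's (n = 1, 2, …).
For the next term, n = 4, so the run lengths are 4, 8.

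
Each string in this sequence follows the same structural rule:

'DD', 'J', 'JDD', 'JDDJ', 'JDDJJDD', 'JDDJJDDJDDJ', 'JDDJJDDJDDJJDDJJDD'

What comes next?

Each term (from the third on) is the previous term followed by the one before it: term 3 = J·DD = JDD.
Continuing: JDDJJDDJDDJJDDJJDD · JDDJJDDJDDJ gives term 8.

JDDJJDDJDDJJDDJJDDJDDJJDDJDDJ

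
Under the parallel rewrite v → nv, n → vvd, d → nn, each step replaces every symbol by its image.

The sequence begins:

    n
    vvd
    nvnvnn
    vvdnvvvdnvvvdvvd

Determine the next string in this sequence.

Replace each of the 16 characters of vvdnvvvdnvvvdvvd in place — nv nv nn vvd nv nv nv nn vvd nv nv nv nn nv nv nn — and concatenate.

nvnvnnvvdnvnvnvnnvvdnvnvnvnnnvnvnn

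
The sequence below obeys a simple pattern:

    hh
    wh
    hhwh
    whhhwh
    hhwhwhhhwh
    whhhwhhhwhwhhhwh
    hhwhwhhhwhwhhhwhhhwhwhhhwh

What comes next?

whhhwhhhwhwhhhwhhhwhwhhhwhwhhhwhhhwhwhhhwh

Each term (from the third on) is the two preceding terms concatenated in order: term 3 = hh·wh = hhwh.
So term 8 is whhhwhhhwhwhhhwh·hhwhwhhhwhwhhhwhhhwhwhhhwh.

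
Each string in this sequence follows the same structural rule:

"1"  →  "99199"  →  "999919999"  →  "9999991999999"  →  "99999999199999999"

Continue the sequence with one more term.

Each term wraps the previous one in 99 on the left and 99 on the right.
Applying this once more to 99999999199999999:

999999999919999999999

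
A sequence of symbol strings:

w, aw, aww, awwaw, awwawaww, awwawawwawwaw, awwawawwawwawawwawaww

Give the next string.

This is a Fibonacci-style word recurrence s(k) = s(k−1)·s(k−2): e.g. aw·w = aww.
Continuing: awwawawwawwawawwawaww · awwawawwawwaw gives term 8.

awwawawwawwawawwawawwawwawawwawwaw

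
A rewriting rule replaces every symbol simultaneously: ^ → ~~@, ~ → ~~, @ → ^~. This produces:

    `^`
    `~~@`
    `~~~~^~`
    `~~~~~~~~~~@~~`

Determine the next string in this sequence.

Rewriting the 13 symbols of ~~~~~~~~~~@~~ one by one yields ~~ ~~ ~~ ~~ ~~ ~~ ~~ ~~ ~~ ~~ ^~ ~~ ~~; concatenated:

~~~~~~~~~~~~~~~~~~~~^~~~~~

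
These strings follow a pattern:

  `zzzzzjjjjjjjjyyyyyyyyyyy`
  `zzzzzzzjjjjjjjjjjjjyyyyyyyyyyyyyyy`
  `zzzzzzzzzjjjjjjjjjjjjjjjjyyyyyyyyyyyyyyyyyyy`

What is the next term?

zzzzzzzzzzzjjjjjjjjjjjjjjjjjjjjyyyyyyyyyyyyyyyyyyyyyyy

The n-th term is 2n+1 z's then 4n j's then 4n+3 y's, where the shown terms are n = 2, 3, 4.
At n = 5 the blocks have lengths 11, 20, 23.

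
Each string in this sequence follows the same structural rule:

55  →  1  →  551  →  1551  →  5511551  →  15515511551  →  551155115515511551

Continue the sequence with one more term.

15515511551551155115515511551

Each term (from the third on) is the two preceding terms concatenated in order: term 3 = 55·1 = 551.
So term 8 is 15515511551·551155115515511551.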